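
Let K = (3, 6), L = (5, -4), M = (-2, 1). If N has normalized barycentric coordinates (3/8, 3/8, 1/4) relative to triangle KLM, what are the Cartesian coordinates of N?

N = (3/8)·K + (3/8)·L + (1/4)·M.
x-coordinate: (3/8)·3 + (3/8)·5 + (1/4)·(-2) = 5/2.
y-coordinate: (3/8)·6 + (3/8)·(-4) + (1/4)·1 = 1.

(5/2, 1)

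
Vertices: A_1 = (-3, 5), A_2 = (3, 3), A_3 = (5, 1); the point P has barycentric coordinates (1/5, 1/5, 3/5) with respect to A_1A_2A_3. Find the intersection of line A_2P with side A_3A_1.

(3, 2)

Line A_2P meets A_3A_1 where the A_2-coordinate vanishes; zeroing P's A_2-weight and renormalizing leaves A_3, A_1-weights 3/5 : 1/5 → (3/4, 1/4).
So Q = (3/4)·A_3 + (1/4)·A_1 = (3, 2).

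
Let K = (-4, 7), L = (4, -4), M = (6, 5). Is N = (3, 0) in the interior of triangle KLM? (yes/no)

Barycentric coordinates of N: (17/94, 28/47, 21/94).
The three coordinates are positive, positive, positive; a point is interior exactly when all three are positive.

yes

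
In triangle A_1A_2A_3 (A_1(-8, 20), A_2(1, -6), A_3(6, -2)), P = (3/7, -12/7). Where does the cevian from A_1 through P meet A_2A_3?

(11/6, -16/3)

Barycentric coordinates of P with respect to A_1A_2A_3: (1/7, 5/7, 1/7).
On side A_2A_3 the A_1-coordinate is zero; dropping P's A_1-weight 1/7 and renormalizing the remaining 5/7 : 1/7 gives weights 5/6, 1/6 on A_2, A_3.
Q = (5/6)·(1, -6) + (1/6)·(6, -2) = (11/6, -16/3).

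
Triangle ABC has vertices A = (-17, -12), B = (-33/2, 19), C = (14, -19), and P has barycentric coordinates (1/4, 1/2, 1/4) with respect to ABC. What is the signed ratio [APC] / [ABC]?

The signed ratio [APC]/[ABC] equals the barycentric coordinate of P at vertex B, which is 1/2.

1/2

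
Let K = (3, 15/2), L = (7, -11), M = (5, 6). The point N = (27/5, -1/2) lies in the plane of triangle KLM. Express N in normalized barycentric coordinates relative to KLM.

Signed area of the reference triangle: [KLM] = ½·(3·(-11−6) + 7·(6−(15/2)) + 5·(15/2−(-11))) = ½·(-51 − 21/2 + 185/2) = 31/2.
[NLM] = ½·((27/5)·(-11−6) + 7·(6−(-1/2)) + 5·(-1/2−(-11))) = ½·(-459/5 + 91/2 + 105/2) = 31/10, so the K-coordinate is (31/10)/(31/2) = 1/5.
[KNM] = ½·(3·(-1/2−6) + (27/5)·(6−(15/2)) + 5·(15/2−(-1/2))) = ½·(-39/2 − 81/10 + 40) = 31/5, so the L-coordinate is 2/5.
[KLN] = ½·(3·(-11−(-1/2)) + 7·(-1/2−(15/2)) + (27/5)·(15/2−(-11))) = ½·(-63/2 − 56 + 999/10) = 31/5, so the M-coordinate is 2/5.

(1/5, 2/5, 2/5)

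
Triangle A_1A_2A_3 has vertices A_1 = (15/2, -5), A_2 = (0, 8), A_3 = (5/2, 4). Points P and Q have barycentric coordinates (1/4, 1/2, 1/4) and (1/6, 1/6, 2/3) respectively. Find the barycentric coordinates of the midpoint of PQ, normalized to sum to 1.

(5/24, 1/3, 11/24)

Since both coordinate triples sum to 1, the midpoint's barycentrics are the componentwise average.
(1/4+1/6)/2 = 5/24; similarly 1/3 and 11/24.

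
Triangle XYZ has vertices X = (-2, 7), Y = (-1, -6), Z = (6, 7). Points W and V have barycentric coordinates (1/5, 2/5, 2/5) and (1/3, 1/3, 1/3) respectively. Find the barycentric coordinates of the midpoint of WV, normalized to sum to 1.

Since both coordinate triples sum to 1, the midpoint's barycentrics are the componentwise average.
(1/5+1/3)/2 = 4/15; similarly 11/30 and 11/30.

(4/15, 11/30, 11/30)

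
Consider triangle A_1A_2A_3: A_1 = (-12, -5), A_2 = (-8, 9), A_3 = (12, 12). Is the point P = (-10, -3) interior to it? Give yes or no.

yes

Barycentric coordinates of P: (117/134, 7/134, 5/67).
The three coordinates are positive, positive, positive; a point is interior exactly when all three are positive.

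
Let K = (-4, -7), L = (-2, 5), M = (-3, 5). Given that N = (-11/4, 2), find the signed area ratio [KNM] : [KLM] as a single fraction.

1/2

[KLM] = ½·((-4)·(5−5) + (-2)·(5−(-7)) + (-3)·(-7−5)) = ½·(0 − 24 + 36) = 6.
[KNM] = ½·((-4)·(2−5) + (-11/4)·(5−(-7)) + (-3)·(-7−2)) = ½·(12 − 33 + 27) = 3, so the ratio is 3/6 = 1/2.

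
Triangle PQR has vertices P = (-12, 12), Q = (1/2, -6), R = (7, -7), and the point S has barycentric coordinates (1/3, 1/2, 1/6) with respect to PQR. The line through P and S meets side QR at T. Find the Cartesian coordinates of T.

Line PS meets QR where the P-coordinate vanishes; zeroing S's P-weight and renormalizing leaves Q, R-weights 1/2 : 1/6 → (3/4, 1/4).
So T = (3/4)·Q + (1/4)·R = (17/8, -25/4).

(17/8, -25/4)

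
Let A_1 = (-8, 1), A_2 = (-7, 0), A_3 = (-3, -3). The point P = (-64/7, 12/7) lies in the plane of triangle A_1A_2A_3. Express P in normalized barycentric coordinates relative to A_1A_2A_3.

(3/7, 1, -3/7)

Signed area of the reference triangle: [A_1A_2A_3] = ½·((-8)·(0−(-3)) + (-7)·(-3−1) + (-3)·(1−0)) = ½·(-24 + 28 − 3) = 1/2.
[PA_2A_3] = ½·((-64/7)·(0−(-3)) + (-7)·(-3−(12/7)) + (-3)·(12/7−0)) = ½·(-192/7 + 33 − 36/7) = 3/14, so the A_1-coordinate is (3/14)/(1/2) = 3/7.
[A_1PA_3] = ½·((-8)·(12/7−(-3)) + (-64/7)·(-3−1) + (-3)·(1−(12/7))) = ½·(-264/7 + 256/7 + 15/7) = 1/2, so the A_2-coordinate is 1.
[A_1A_2P] = ½·((-8)·(0−(12/7)) + (-7)·(12/7−1) + (-64/7)·(1−0)) = ½·(96/7 − 5 − 64/7) = -3/14, so the A_3-coordinate is -3/7.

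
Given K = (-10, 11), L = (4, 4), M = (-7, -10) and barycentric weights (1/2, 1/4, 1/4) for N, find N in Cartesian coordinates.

N = (1/2)·K + (1/4)·L + (1/4)·M.
x-coordinate: (1/2)·(-10) + (1/4)·4 + (1/4)·(-7) = -23/4.
y-coordinate: (1/2)·11 + (1/4)·4 + (1/4)·(-10) = 4.

(-23/4, 4)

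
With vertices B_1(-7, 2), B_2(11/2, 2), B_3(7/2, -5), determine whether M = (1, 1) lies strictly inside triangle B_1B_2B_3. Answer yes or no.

yes

Barycentric coordinates of M: (59/175, 13/25, 1/7).
The three coordinates are positive, positive, positive; a point is interior exactly when all three are positive.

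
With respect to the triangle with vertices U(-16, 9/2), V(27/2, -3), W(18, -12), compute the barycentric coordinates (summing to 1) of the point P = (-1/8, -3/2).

(1/2, 1/4, 1/4)

Signed area of the reference triangle: [UVW] = ½·((-16)·(-3−(-12)) + (27/2)·(-12−(9/2)) + 18·(9/2−(-3))) = ½·(-144 − 891/4 + 135) = -927/8.
[PVW] = ½·((-1/8)·(-3−(-12)) + (27/2)·(-12−(-3/2)) + 18·(-3/2−(-3))) = ½·(-9/8 − 567/4 + 27) = -927/16, so the U-coordinate is (-927/16)/(-927/8) = 1/2.
[UPW] = ½·((-16)·(-3/2−(-12)) + (-1/8)·(-12−(9/2)) + 18·(9/2−(-3/2))) = ½·(-168 + 33/16 + 108) = -927/32, so the V-coordinate is 1/4.
[UVP] = ½·((-16)·(-3−(-3/2)) + (27/2)·(-3/2−(9/2)) + (-1/8)·(9/2−(-3))) = ½·(24 − 81 − 15/16) = -927/32, so the W-coordinate is 1/4.
Check: 1/2 + 1/4 + 1/4 = 1.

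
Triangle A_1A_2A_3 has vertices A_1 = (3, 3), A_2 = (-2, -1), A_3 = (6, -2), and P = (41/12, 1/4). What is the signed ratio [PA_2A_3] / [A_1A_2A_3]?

[A_1A_2A_3] = ½·(3·(-1−(-2)) + (-2)·(-2−3) + 6·(3−(-1))) = ½·(3 + 10 + 24) = 37/2.
[PA_2A_3] = ½·((41/12)·(-1−(-2)) + (-2)·(-2−(1/4)) + 6·(1/4−(-1))) = ½·(41/12 + 9/2 + 15/2) = 185/24, so the ratio is (185/24)/(37/2) = 5/12.

5/12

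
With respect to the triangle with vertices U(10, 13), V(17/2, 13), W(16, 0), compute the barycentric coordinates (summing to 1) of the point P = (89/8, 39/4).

(1/2, 1/4, 1/4)

Signed area of the reference triangle: [UVW] = ½·(10·(13−0) + (17/2)·(0−13) + 16·(13−13)) = ½·(130 − 221/2 + 0) = 39/4.
[PVW] = ½·((89/8)·(13−0) + (17/2)·(0−(39/4)) + 16·(39/4−13)) = ½·(1157/8 − 663/8 − 52) = 39/8, so the U-coordinate is (39/8)/(39/4) = 1/2.
[UPW] = ½·(10·(39/4−0) + (89/8)·(0−13) + 16·(13−(39/4))) = ½·(195/2 − 1157/8 + 52) = 39/16, so the V-coordinate is 1/4.
[UVP] = ½·(10·(13−(39/4)) + (17/2)·(39/4−13) + (89/8)·(13−13)) = ½·(65/2 − 221/8 + 0) = 39/16, so the W-coordinate is 1/4.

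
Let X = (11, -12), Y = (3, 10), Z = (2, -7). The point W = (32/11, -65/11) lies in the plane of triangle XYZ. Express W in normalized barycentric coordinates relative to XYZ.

Signed area of the reference triangle: [XYZ] = ½·(11·(10−(-7)) + 3·(-7−(-12)) + 2·(-12−10)) = ½·(187 + 15 − 44) = 79.
[WYZ] = ½·((32/11)·(10−(-7)) + 3·(-7−(-65/11)) + 2·(-65/11−10)) = ½·(544/11 − 36/11 − 350/11) = 79/11, so the X-coordinate is (79/11)/79 = 1/11.
[XWZ] = ½·(11·(-65/11−(-7)) + (32/11)·(-7−(-12)) + 2·(-12−(-65/11))) = ½·(12 + 160/11 − 134/11) = 79/11, so the Y-coordinate is 1/11.
[XYW] = ½·(11·(10−(-65/11)) + 3·(-65/11−(-12)) + (32/11)·(-12−10)) = ½·(175 + 201/11 − 64) = 711/11, so the Z-coordinate is 9/11.
Check: 1/11 + 1/11 + 9/11 = 1.

(1/11, 1/11, 9/11)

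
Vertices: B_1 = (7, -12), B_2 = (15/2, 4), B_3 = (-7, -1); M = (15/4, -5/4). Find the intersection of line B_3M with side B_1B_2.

Barycentric coordinates of M with respect to B_1B_2B_3: (1/4, 1/2, 1/4).
On side B_1B_2 the B_3-coordinate is zero; dropping M's B_3-weight 1/4 and renormalizing the remaining 1/4 : 1/2 gives weights 1/3, 2/3 on B_1, B_2.
N = (1/3)·(7, -12) + (2/3)·(15/2, 4) = (22/3, -4/3).

(22/3, -4/3)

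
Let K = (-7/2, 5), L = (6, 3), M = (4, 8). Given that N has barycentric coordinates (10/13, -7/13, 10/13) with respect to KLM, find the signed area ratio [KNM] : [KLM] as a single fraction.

The signed ratio [KNM]/[KLM] equals the barycentric coordinate of N at vertex L, which is -7/13.

-7/13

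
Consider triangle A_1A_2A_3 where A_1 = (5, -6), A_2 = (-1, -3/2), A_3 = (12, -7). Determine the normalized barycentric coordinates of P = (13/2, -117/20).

(3/5, 1/10, 3/10)

Signed area of the reference triangle: [A_1A_2A_3] = ½·(5·(-3/2−(-7)) + (-1)·(-7−(-6)) + 12·(-6−(-3/2))) = ½·(55/2 + 1 − 54) = -51/4.
[PA_2A_3] = ½·((13/2)·(-3/2−(-7)) + (-1)·(-7−(-117/20)) + 12·(-117/20−(-3/2))) = ½·(143/4 + 23/20 − 261/5) = -153/20, so the A_1-coordinate is (-153/20)/(-51/4) = 3/5.
[A_1PA_3] = ½·(5·(-117/20−(-7)) + (13/2)·(-7−(-6)) + 12·(-6−(-117/20))) = ½·(23/4 − 13/2 − 9/5) = -51/40, so the A_2-coordinate is 1/10.
[A_1A_2P] = ½·(5·(-3/2−(-117/20)) + (-1)·(-117/20−(-6)) + (13/2)·(-6−(-3/2))) = ½·(87/4 − 3/20 − 117/4) = -153/40, so the A_3-coordinate is 3/10.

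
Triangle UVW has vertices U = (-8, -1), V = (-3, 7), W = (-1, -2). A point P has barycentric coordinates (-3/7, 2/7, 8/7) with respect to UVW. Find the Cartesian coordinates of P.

(10/7, 1/7)

P = (-3/7)·U + (2/7)·V + (8/7)·W.
x-coordinate: (-3/7)·(-8) + (2/7)·(-3) + (8/7)·(-1) = 10/7.
y-coordinate: (-3/7)·(-1) + (2/7)·7 + (8/7)·(-2) = 1/7.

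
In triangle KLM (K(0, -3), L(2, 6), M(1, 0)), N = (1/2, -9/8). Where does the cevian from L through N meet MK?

(2/7, -15/7)

Barycentric coordinates of N with respect to KLM: (5/8, 1/8, 1/4).
On side MK the L-coordinate is zero; dropping N's L-weight 1/8 and renormalizing the remaining 1/4 : 5/8 gives weights 2/7, 5/7 on M, K.
J = (2/7)·(1, 0) + (5/7)·(0, -3) = (2/7, -15/7).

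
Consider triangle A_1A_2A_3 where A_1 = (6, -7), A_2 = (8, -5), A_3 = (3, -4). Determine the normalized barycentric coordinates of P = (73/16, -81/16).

Signed area of the reference triangle: [A_1A_2A_3] = ½·(6·(-5−(-4)) + 8·(-4−(-7)) + 3·(-7−(-5))) = ½·(-6 + 24 − 6) = 6.
[PA_2A_3] = ½·((73/16)·(-5−(-4)) + 8·(-4−(-81/16)) + 3·(-81/16−(-5))) = ½·(-73/16 + 17/2 − 3/16) = 15/8, so the A_1-coordinate is (15/8)/6 = 5/16.
[A_1PA_3] = ½·(6·(-81/16−(-4)) + (73/16)·(-4−(-7)) + 3·(-7−(-81/16))) = ½·(-51/8 + 219/16 − 93/16) = 3/4, so the A_2-coordinate is 1/8.
[A_1A_2P] = ½·(6·(-5−(-81/16)) + 8·(-81/16−(-7)) + (73/16)·(-7−(-5))) = ½·(3/8 + 31/2 − 73/8) = 27/8, so the A_3-coordinate is 9/16.
Check: 5/16 + 1/8 + 9/16 = 1.

(5/16, 1/8, 9/16)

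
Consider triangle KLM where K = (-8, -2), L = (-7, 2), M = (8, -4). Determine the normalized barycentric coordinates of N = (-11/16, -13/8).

(1/4, 5/16, 7/16)

Signed area of the reference triangle: [KLM] = ½·((-8)·(2−(-4)) + (-7)·(-4−(-2)) + 8·(-2−2)) = ½·(-48 + 14 − 32) = -33.
[NLM] = ½·((-11/16)·(2−(-4)) + (-7)·(-4−(-13/8)) + 8·(-13/8−2)) = ½·(-33/8 + 133/8 − 29) = -33/4, so the K-coordinate is (-33/4)/(-33) = 1/4.
[KNM] = ½·((-8)·(-13/8−(-4)) + (-11/16)·(-4−(-2)) + 8·(-2−(-13/8))) = ½·(-19 + 11/8 − 3) = -165/16, so the L-coordinate is 5/16.
[KLN] = ½·((-8)·(2−(-13/8)) + (-7)·(-13/8−(-2)) + (-11/16)·(-2−2)) = ½·(-29 − 21/8 + 11/4) = -231/16, so the M-coordinate is 7/16.
Check: 1/4 + 5/16 + 7/16 = 1.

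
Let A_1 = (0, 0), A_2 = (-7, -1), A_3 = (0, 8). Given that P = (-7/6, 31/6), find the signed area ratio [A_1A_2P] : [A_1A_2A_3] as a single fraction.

2/3

[A_1A_2A_3] = ½·(0·(-1−8) + (-7)·(8−0) + 0·(0−(-1))) = ½·(0 − 56 + 0) = -28.
[A_1A_2P] = ½·(0·(-1−(31/6)) + (-7)·(31/6−0) + (-7/6)·(0−(-1))) = ½·(0 − 217/6 − 7/6) = -56/3, so the ratio is (-56/3)/(-28) = 2/3.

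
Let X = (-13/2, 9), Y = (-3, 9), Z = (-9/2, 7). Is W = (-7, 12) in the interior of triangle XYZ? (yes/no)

no

Barycentric coordinates of W: (25/14, 5/7, -3/2).
The three coordinates are positive, positive, negative; a point is interior exactly when all three are positive.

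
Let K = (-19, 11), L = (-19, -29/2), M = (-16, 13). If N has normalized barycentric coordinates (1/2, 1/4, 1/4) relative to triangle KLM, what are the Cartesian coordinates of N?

N = (1/2)·K + (1/4)·L + (1/4)·M.
x-coordinate: (1/2)·(-19) + (1/4)·(-19) + (1/4)·(-16) = -73/4.
y-coordinate: (1/2)·11 + (1/4)·(-29/2) + (1/4)·13 = 41/8.

(-73/4, 41/8)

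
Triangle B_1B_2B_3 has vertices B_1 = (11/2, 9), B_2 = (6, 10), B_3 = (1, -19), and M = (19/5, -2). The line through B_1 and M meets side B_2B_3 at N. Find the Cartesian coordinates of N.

Barycentric coordinates of M with respect to B_1B_2B_3: (2/5, 1/5, 2/5).
On side B_2B_3 the B_1-coordinate is zero; dropping M's B_1-weight 2/5 and renormalizing the remaining 1/5 : 2/5 gives weights 1/3, 2/3 on B_2, B_3.
N = (1/3)·(6, 10) + (2/3)·(1, -19) = (8/3, -28/3).

(8/3, -28/3)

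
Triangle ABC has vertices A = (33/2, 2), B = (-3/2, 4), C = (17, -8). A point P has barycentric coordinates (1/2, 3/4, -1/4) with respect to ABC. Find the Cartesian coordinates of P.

P = (1/2)·A + (3/4)·B + (-1/4)·C.
x-coordinate: (1/2)·(33/2) + (3/4)·(-3/2) + (-1/4)·17 = 23/8.
y-coordinate: (1/2)·2 + (3/4)·4 + (-1/4)·(-8) = 6.

(23/8, 6)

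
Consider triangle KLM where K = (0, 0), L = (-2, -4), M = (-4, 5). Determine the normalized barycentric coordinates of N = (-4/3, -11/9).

(4/9, 4/9, 1/9)

Signed area of the reference triangle: [KLM] = ½·(0·(-4−5) + (-2)·(5−0) + (-4)·(0−(-4))) = ½·(0 − 10 − 16) = -13.
[NLM] = ½·((-4/3)·(-4−5) + (-2)·(5−(-11/9)) + (-4)·(-11/9−(-4))) = ½·(12 − 112/9 − 100/9) = -52/9, so the K-coordinate is (-52/9)/(-13) = 4/9.
[KNM] = ½·(0·(-11/9−5) + (-4/3)·(5−0) + (-4)·(0−(-11/9))) = ½·(0 − 20/3 − 44/9) = -52/9, so the L-coordinate is 4/9.
[KLN] = ½·(0·(-4−(-11/9)) + (-2)·(-11/9−0) + (-4/3)·(0−(-4))) = ½·(0 + 22/9 − 16/3) = -13/9, so the M-coordinate is 1/9.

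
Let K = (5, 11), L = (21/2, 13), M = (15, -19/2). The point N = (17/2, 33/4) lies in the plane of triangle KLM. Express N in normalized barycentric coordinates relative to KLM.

Signed area of the reference triangle: [KLM] = ½·(5·(13−(-19/2)) + (21/2)·(-19/2−11) + 15·(11−13)) = ½·(225/2 − 861/4 − 30) = -531/8.
[NLM] = ½·((17/2)·(13−(-19/2)) + (21/2)·(-19/2−(33/4)) + 15·(33/4−13)) = ½·(765/4 − 1491/8 − 285/4) = -531/16, so the K-coordinate is (-531/16)/(-531/8) = 1/2.
[KNM] = ½·(5·(33/4−(-19/2)) + (17/2)·(-19/2−11) + 15·(11−(33/4))) = ½·(355/4 − 697/4 + 165/4) = -177/8, so the L-coordinate is 1/3.
[KLN] = ½·(5·(13−(33/4)) + (21/2)·(33/4−11) + (17/2)·(11−13)) = ½·(95/4 − 231/8 − 17) = -177/16, so the M-coordinate is 1/6.
Check: 1/2 + 1/3 + 1/6 = 1.

(1/2, 1/3, 1/6)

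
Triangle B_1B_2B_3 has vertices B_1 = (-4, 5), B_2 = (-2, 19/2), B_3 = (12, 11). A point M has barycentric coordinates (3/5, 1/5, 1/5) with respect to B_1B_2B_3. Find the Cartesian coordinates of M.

M = (3/5)·B_1 + (1/5)·B_2 + (1/5)·B_3.
x-coordinate: (3/5)·(-4) + (1/5)·(-2) + (1/5)·12 = -2/5.
y-coordinate: (3/5)·5 + (1/5)·(19/2) + (1/5)·11 = 71/10.

(-2/5, 71/10)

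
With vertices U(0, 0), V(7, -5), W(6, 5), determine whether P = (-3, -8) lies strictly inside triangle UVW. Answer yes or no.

Barycentric coordinates of P: (103/65, 33/65, -71/65).
The three coordinates are positive, positive, negative; a point is interior exactly when all three are positive.

no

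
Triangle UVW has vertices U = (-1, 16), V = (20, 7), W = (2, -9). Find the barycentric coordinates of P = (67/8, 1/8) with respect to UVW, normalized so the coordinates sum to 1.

(1/8, 3/8, 1/2)

Signed area of the reference triangle: [UVW] = ½·((-1)·(7−(-9)) + 20·(-9−16) + 2·(16−7)) = ½·(-16 − 500 + 18) = -249.
[PVW] = ½·((67/8)·(7−(-9)) + 20·(-9−(1/8)) + 2·(1/8−7)) = ½·(134 − 365/2 − 55/4) = -249/8, so the U-coordinate is (-249/8)/(-249) = 1/8.
[UPW] = ½·((-1)·(1/8−(-9)) + (67/8)·(-9−16) + 2·(16−(1/8))) = ½·(-73/8 − 1675/8 + 127/4) = -747/8, so the V-coordinate is 3/8.
[UVP] = ½·((-1)·(7−(1/8)) + 20·(1/8−16) + (67/8)·(16−7)) = ½·(-55/8 − 635/2 + 603/8) = -249/2, so the W-coordinate is 1/2.
Check: 1/8 + 3/8 + 1/2 = 1.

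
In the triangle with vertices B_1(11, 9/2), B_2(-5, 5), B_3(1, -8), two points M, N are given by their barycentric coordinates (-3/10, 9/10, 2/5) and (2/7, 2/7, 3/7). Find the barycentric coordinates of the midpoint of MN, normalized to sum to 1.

(-1/140, 83/140, 29/70)

Since both coordinate triples sum to 1, the midpoint's barycentrics are the componentwise average.
(-3/10+2/7)/2 = -1/140; similarly 83/140 and 29/70.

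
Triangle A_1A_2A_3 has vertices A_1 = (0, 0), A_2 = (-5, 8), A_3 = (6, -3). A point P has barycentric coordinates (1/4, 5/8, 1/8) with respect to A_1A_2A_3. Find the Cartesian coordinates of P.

P = (1/4)·A_1 + (5/8)·A_2 + (1/8)·A_3.
x-coordinate: (1/4)·0 + (5/8)·(-5) + (1/8)·6 = -19/8.
y-coordinate: (1/4)·0 + (5/8)·8 + (1/8)·(-3) = 37/8.

(-19/8, 37/8)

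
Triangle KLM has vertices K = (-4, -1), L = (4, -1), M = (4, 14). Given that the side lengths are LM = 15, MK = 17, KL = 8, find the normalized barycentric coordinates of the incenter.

(3/8, 17/40, 1/5)

The incenter has barycentric coordinates proportional to the opposite side lengths: (15 : 17 : 8).
Normalizing by 15+17+8 = 40 gives (3/8, 17/40, 1/5).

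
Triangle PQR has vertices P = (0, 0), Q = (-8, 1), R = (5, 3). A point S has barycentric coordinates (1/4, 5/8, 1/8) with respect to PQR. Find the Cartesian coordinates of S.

(-35/8, 1)

S = (1/4)·P + (5/8)·Q + (1/8)·R.
x-coordinate: (1/4)·0 + (5/8)·(-8) + (1/8)·5 = -35/8.
y-coordinate: (1/4)·0 + (5/8)·1 + (1/8)·3 = 1.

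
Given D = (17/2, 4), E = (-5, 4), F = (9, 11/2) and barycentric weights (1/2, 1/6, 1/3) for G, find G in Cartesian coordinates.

(77/12, 9/2)

G = (1/2)·D + (1/6)·E + (1/3)·F.
x-coordinate: (1/2)·(17/2) + (1/6)·(-5) + (1/3)·9 = 77/12.
y-coordinate: (1/2)·4 + (1/6)·4 + (1/3)·(11/2) = 9/2.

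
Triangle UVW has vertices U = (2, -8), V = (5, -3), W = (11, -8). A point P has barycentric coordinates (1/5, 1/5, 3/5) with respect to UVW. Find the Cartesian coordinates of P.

(8, -7)

P = (1/5)·U + (1/5)·V + (3/5)·W.
x-coordinate: (1/5)·2 + (1/5)·5 + (3/5)·11 = 8.
y-coordinate: (1/5)·(-8) + (1/5)·(-3) + (3/5)·(-8) = -7.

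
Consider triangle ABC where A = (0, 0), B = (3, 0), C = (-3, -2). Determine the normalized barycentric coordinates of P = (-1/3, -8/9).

(2/9, 1/3, 4/9)

Signed area of the reference triangle: [ABC] = ½·(0·(0−(-2)) + 3·(-2−0) + (-3)·(0−0)) = ½·(0 − 6 + 0) = -3.
[PBC] = ½·((-1/3)·(0−(-2)) + 3·(-2−(-8/9)) + (-3)·(-8/9−0)) = ½·(-2/3 − 10/3 + 8/3) = -2/3, so the A-coordinate is (-2/3)/(-3) = 2/9.
[APC] = ½·(0·(-8/9−(-2)) + (-1/3)·(-2−0) + (-3)·(0−(-8/9))) = ½·(0 + 2/3 − 8/3) = -1, so the B-coordinate is 1/3.
[ABP] = ½·(0·(0−(-8/9)) + 3·(-8/9−0) + (-1/3)·(0−0)) = ½·(0 − 8/3 + 0) = -4/3, so the C-coordinate is 4/9.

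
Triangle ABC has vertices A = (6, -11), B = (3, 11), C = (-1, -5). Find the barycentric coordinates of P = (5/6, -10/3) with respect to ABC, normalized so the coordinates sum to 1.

Signed area of the reference triangle: [ABC] = ½·(6·(11−(-5)) + 3·(-5−(-11)) + (-1)·(-11−11)) = ½·(96 + 18 + 22) = 68.
[PBC] = ½·((5/6)·(11−(-5)) + 3·(-5−(-10/3)) + (-1)·(-10/3−11)) = ½·(40/3 − 5 + 43/3) = 34/3, so the A-coordinate is (34/3)/68 = 1/6.
[APC] = ½·(6·(-10/3−(-5)) + (5/6)·(-5−(-11)) + (-1)·(-11−(-10/3))) = ½·(10 + 5 + 23/3) = 34/3, so the B-coordinate is 1/6.
[ABP] = ½·(6·(11−(-10/3)) + 3·(-10/3−(-11)) + (5/6)·(-11−11)) = ½·(86 + 23 − 55/3) = 136/3, so the C-coordinate is 2/3.
Check: 1/6 + 1/6 + 2/3 = 1.

(1/6, 1/6, 2/3)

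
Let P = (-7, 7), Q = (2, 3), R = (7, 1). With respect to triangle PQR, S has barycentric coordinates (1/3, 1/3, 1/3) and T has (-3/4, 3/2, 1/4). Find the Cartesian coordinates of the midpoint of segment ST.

Barycentric coordinates of the midpoint are the average: (-5/24, 11/12, 7/24).
Converting: (-5/24)·P + (11/12)·Q + (7/24)·R = (16/3, 19/12).

(16/3, 19/12)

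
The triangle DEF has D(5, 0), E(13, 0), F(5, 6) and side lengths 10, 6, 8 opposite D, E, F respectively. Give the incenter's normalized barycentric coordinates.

(5/12, 1/4, 1/3)

The incenter has barycentric coordinates proportional to the opposite side lengths: (10 : 6 : 8).
Normalizing by 10+6+8 = 24 gives (5/12, 1/4, 1/3).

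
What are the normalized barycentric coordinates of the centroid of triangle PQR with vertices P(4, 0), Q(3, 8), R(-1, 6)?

(1/3, 1/3, 1/3)

The centroid is the average of the vertices, so each weight is 1/3.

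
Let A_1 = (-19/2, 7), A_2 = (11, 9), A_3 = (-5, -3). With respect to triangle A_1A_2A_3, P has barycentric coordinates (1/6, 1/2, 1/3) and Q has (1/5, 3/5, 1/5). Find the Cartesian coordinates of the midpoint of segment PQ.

Barycentric coordinates of the midpoint are the average: (11/60, 11/20, 4/15).
Converting: (11/60)·A_1 + (11/20)·A_2 + (4/15)·A_3 = (119/40, 163/30).

(119/40, 163/30)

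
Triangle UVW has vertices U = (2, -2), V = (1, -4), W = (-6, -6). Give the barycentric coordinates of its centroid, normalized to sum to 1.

(1/3, 1/3, 1/3)

The centroid is the average of the vertices, so each weight is 1/3.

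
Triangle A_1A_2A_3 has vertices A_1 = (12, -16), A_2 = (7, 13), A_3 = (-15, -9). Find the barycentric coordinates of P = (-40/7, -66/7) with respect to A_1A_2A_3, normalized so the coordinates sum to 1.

(2/7, 1/14, 9/14)

Signed area of the reference triangle: [A_1A_2A_3] = ½·(12·(13−(-9)) + 7·(-9−(-16)) + (-15)·(-16−13)) = ½·(264 + 49 + 435) = 374.
[PA_2A_3] = ½·((-40/7)·(13−(-9)) + 7·(-9−(-66/7)) + (-15)·(-66/7−13)) = ½·(-880/7 + 3 + 2355/7) = 748/7, so the A_1-coordinate is (748/7)/374 = 2/7.
[A_1PA_3] = ½·(12·(-66/7−(-9)) + (-40/7)·(-9−(-16)) + (-15)·(-16−(-66/7))) = ½·(-36/7 − 40 + 690/7) = 187/7, so the A_2-coordinate is 1/14.
[A_1A_2P] = ½·(12·(13−(-66/7)) + 7·(-66/7−(-16)) + (-40/7)·(-16−13)) = ½·(1884/7 + 46 + 1160/7) = 1683/7, so the A_3-coordinate is 9/14.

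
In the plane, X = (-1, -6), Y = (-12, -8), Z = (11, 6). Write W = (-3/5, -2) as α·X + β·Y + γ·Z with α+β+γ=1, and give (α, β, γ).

(1/5, 2/5, 2/5)

Signed area of the reference triangle: [XYZ] = ½·((-1)·(-8−6) + (-12)·(6−(-6)) + 11·(-6−(-8))) = ½·(14 − 144 + 22) = -54.
[WYZ] = ½·((-3/5)·(-8−6) + (-12)·(6−(-2)) + 11·(-2−(-8))) = ½·(42/5 − 96 + 66) = -54/5, so the X-coordinate is (-54/5)/(-54) = 1/5.
[XWZ] = ½·((-1)·(-2−6) + (-3/5)·(6−(-6)) + 11·(-6−(-2))) = ½·(8 − 36/5 − 44) = -108/5, so the Y-coordinate is 2/5.
[XYW] = ½·((-1)·(-8−(-2)) + (-12)·(-2−(-6)) + (-3/5)·(-6−(-8))) = ½·(6 − 48 − 6/5) = -108/5, so the Z-coordinate is 2/5.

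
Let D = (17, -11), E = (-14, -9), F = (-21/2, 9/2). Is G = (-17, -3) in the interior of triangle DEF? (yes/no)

no

Barycentric coordinates of G: (-123/851, 614/851, 360/851).
The three coordinates are negative, positive, positive; a point is interior exactly when all three are positive.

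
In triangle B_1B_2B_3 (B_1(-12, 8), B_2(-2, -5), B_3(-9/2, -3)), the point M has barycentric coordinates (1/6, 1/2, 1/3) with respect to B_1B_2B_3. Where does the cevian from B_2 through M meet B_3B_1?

(-7, 2/3)

Line B_2M meets B_3B_1 where the B_2-coordinate vanishes; zeroing M's B_2-weight and renormalizing leaves B_3, B_1-weights 1/3 : 1/6 → (2/3, 1/3).
So N = (2/3)·B_3 + (1/3)·B_1 = (-7, 2/3).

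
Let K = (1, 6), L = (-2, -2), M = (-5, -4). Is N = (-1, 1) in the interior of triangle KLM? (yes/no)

yes

Barycentric coordinates of N: (7/18, 5/9, 1/18).
The three coordinates are positive, positive, positive; a point is interior exactly when all three are positive.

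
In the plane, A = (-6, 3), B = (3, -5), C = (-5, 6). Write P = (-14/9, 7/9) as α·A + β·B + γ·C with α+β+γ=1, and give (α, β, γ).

Signed area of the reference triangle: [ABC] = ½·((-6)·(-5−6) + 3·(6−3) + (-5)·(3−(-5))) = ½·(66 + 9 − 40) = 35/2.
[PBC] = ½·((-14/9)·(-5−6) + 3·(6−(7/9)) + (-5)·(7/9−(-5))) = ½·(154/9 + 47/3 − 260/9) = 35/18, so the A-coordinate is (35/18)/(35/2) = 1/9.
[APC] = ½·((-6)·(7/9−6) + (-14/9)·(6−3) + (-5)·(3−(7/9))) = ½·(94/3 − 14/3 − 100/9) = 70/9, so the B-coordinate is 4/9.
[ABP] = ½·((-6)·(-5−(7/9)) + 3·(7/9−3) + (-14/9)·(3−(-5))) = ½·(104/3 − 20/3 − 112/9) = 70/9, so the C-coordinate is 4/9.
Check: 1/9 + 4/9 + 4/9 = 1.

(1/9, 4/9, 4/9)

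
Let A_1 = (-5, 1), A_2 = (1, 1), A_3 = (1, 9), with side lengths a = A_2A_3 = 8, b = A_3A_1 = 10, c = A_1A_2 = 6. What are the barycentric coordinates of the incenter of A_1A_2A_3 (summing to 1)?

(1/3, 5/12, 1/4)

The incenter has barycentric coordinates proportional to the opposite side lengths: (8 : 10 : 6).
Normalizing by 8+10+6 = 24 gives (1/3, 5/12, 1/4).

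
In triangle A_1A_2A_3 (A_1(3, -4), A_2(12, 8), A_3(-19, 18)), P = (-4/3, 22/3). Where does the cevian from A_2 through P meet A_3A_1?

(-8, 7)

Barycentric coordinates of P with respect to A_1A_2A_3: (1/3, 1/3, 1/3).
On side A_3A_1 the A_2-coordinate is zero; dropping P's A_2-weight 1/3 and renormalizing the remaining 1/3 : 1/3 gives weights 1/2, 1/2 on A_3, A_1.
Q = (1/2)·(-19, 18) + (1/2)·(3, -4) = (-8, 7).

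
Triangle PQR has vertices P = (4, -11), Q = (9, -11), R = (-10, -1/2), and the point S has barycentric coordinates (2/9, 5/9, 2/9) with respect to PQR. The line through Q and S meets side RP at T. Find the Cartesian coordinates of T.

(-3, -23/4)

Line QS meets RP where the Q-coordinate vanishes; zeroing S's Q-weight and renormalizing leaves R, P-weights 2/9 : 2/9 → (1/2, 1/2).
So T = (1/2)·R + (1/2)·P = (-3, -23/4).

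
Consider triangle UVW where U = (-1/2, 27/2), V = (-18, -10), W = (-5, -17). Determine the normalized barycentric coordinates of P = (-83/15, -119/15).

(4/15, 2/15, 3/5)

Signed area of the reference triangle: [UVW] = ½·((-1/2)·(-10−(-17)) + (-18)·(-17−(27/2)) + (-5)·(27/2−(-10))) = ½·(-7/2 + 549 − 235/2) = 214.
[PVW] = ½·((-83/15)·(-10−(-17)) + (-18)·(-17−(-119/15)) + (-5)·(-119/15−(-10))) = ½·(-581/15 + 816/5 − 31/3) = 856/15, so the U-coordinate is (856/15)/214 = 4/15.
[UPW] = ½·((-1/2)·(-119/15−(-17)) + (-83/15)·(-17−(27/2)) + (-5)·(27/2−(-119/15))) = ½·(-68/15 + 5063/30 − 643/6) = 428/15, so the V-coordinate is 2/15.
[UVP] = ½·((-1/2)·(-10−(-119/15)) + (-18)·(-119/15−(27/2)) + (-83/15)·(27/2−(-10))) = ½·(31/30 + 1929/5 − 3901/30) = 642/5, so the W-coordinate is 3/5.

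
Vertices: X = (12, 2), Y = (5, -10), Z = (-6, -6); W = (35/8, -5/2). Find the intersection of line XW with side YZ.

(-13/4, -7)

Barycentric coordinates of W with respect to XYZ: (1/2, 1/8, 3/8).
On side YZ the X-coordinate is zero; dropping W's X-weight 1/2 and renormalizing the remaining 1/8 : 3/8 gives weights 1/4, 3/4 on Y, Z.
V = (1/4)·(5, -10) + (3/4)·(-6, -6) = (-13/4, -7).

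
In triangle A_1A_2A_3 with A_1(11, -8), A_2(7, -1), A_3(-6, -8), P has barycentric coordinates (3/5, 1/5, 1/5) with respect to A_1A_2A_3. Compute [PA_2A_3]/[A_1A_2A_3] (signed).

The signed ratio [PA_2A_3]/[A_1A_2A_3] equals the barycentric coordinate of P at vertex A_1, which is 3/5.

3/5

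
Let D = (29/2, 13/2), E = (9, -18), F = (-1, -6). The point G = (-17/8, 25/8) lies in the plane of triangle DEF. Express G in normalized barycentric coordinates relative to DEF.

Signed area of the reference triangle: [DEF] = ½·((29/2)·(-18−(-6)) + 9·(-6−(13/2)) + (-1)·(13/2−(-18))) = ½·(-174 − 225/2 − 49/2) = -311/2.
[GEF] = ½·((-17/8)·(-18−(-6)) + 9·(-6−(25/8)) + (-1)·(25/8−(-18))) = ½·(51/2 − 657/8 − 169/8) = -311/8, so the D-coordinate is (-311/8)/(-311/2) = 1/4.
[DGF] = ½·((29/2)·(25/8−(-6)) + (-17/8)·(-6−(13/2)) + (-1)·(13/2−(25/8))) = ½·(2117/16 + 425/16 − 27/8) = 311/4, so the E-coordinate is -1/2.
[DEG] = ½·((29/2)·(-18−(25/8)) + 9·(25/8−(13/2)) + (-17/8)·(13/2−(-18))) = ½·(-4901/16 − 243/8 − 833/16) = -1555/8, so the F-coordinate is 5/4.
Check: 1/4 − 1/2 + 5/4 = 1.

(1/4, -1/2, 5/4)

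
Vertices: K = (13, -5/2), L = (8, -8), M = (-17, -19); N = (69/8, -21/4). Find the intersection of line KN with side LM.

Barycentric coordinates of N with respect to KLM: (3/4, 1/8, 1/8).
On side LM the K-coordinate is zero; dropping N's K-weight 3/4 and renormalizing the remaining 1/8 : 1/8 gives weights 1/2, 1/2 on L, M.
J = (1/2)·(8, -8) + (1/2)·(-17, -19) = (-9/2, -27/2).

(-9/2, -27/2)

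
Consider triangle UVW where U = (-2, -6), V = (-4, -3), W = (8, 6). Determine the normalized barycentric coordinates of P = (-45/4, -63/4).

(13/8, 1/4, -7/8)

Signed area of the reference triangle: [UVW] = ½·((-2)·(-3−6) + (-4)·(6−(-6)) + 8·(-6−(-3))) = ½·(18 − 48 − 24) = -27.
[PVW] = ½·((-45/4)·(-3−6) + (-4)·(6−(-63/4)) + 8·(-63/4−(-3))) = ½·(405/4 − 87 − 102) = -351/8, so the U-coordinate is (-351/8)/(-27) = 13/8.
[UPW] = ½·((-2)·(-63/4−6) + (-45/4)·(6−(-6)) + 8·(-6−(-63/4))) = ½·(87/2 − 135 + 78) = -27/4, so the V-coordinate is 1/4.
[UVP] = ½·((-2)·(-3−(-63/4)) + (-4)·(-63/4−(-6)) + (-45/4)·(-6−(-3))) = ½·(-51/2 + 39 + 135/4) = 189/8, so the W-coordinate is -7/8.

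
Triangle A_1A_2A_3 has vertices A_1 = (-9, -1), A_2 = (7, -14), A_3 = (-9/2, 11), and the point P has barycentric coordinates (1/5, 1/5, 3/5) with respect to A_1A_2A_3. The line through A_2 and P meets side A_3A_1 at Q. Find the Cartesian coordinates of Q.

(-45/8, 8)

Line A_2P meets A_3A_1 where the A_2-coordinate vanishes; zeroing P's A_2-weight and renormalizing leaves A_3, A_1-weights 3/5 : 1/5 → (3/4, 1/4).
So Q = (3/4)·A_3 + (1/4)·A_1 = (-45/8, 8).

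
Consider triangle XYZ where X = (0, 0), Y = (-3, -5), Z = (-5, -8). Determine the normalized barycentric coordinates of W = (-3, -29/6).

(1/3, 1/6, 1/2)

Signed area of the reference triangle: [XYZ] = ½·(0·(-5−(-8)) + (-3)·(-8−0) + (-5)·(0−(-5))) = ½·(0 + 24 − 25) = -1/2.
[WYZ] = ½·((-3)·(-5−(-8)) + (-3)·(-8−(-29/6)) + (-5)·(-29/6−(-5))) = ½·(-9 + 19/2 − 5/6) = -1/6, so the X-coordinate is (-1/6)/(-1/2) = 1/3.
[XWZ] = ½·(0·(-29/6−(-8)) + (-3)·(-8−0) + (-5)·(0−(-29/6))) = ½·(0 + 24 − 145/6) = -1/12, so the Y-coordinate is 1/6.
[XYW] = ½·(0·(-5−(-29/6)) + (-3)·(-29/6−0) + (-3)·(0−(-5))) = ½·(0 + 29/2 − 15) = -1/4, so the Z-coordinate is 1/2.
Check: 1/3 + 1/6 + 1/2 = 1.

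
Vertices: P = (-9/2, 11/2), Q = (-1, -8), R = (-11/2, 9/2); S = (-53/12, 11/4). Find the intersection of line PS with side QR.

Barycentric coordinates of S with respect to PQR: (1/3, 1/6, 1/2).
On side QR the P-coordinate is zero; dropping S's P-weight 1/3 and renormalizing the remaining 1/6 : 1/2 gives weights 1/4, 3/4 on Q, R.
T = (1/4)·(-1, -8) + (3/4)·(-11/2, 9/2) = (-35/8, 11/8).

(-35/8, 11/8)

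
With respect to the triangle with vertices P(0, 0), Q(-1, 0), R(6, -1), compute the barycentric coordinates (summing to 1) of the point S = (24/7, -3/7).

Signed area of the reference triangle: [PQR] = ½·(0·(0−(-1)) + (-1)·(-1−0) + 6·(0−0)) = ½·(0 + 1 + 0) = 1/2.
[SQR] = ½·((24/7)·(0−(-1)) + (-1)·(-1−(-3/7)) + 6·(-3/7−0)) = ½·(24/7 + 4/7 − 18/7) = 5/7, so the P-coordinate is (5/7)/(1/2) = 10/7.
[PSR] = ½·(0·(-3/7−(-1)) + (24/7)·(-1−0) + 6·(0−(-3/7))) = ½·(0 − 24/7 + 18/7) = -3/7, so the Q-coordinate is -6/7.
[PQS] = ½·(0·(0−(-3/7)) + (-1)·(-3/7−0) + (24/7)·(0−0)) = ½·(0 + 3/7 + 0) = 3/14, so the R-coordinate is 3/7.
Check: 10/7 − 6/7 + 3/7 = 1.

(10/7, -6/7, 3/7)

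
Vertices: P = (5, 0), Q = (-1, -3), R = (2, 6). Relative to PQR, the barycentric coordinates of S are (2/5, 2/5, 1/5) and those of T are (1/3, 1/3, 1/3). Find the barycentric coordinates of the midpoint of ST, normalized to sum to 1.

(11/30, 11/30, 4/15)

Since both coordinate triples sum to 1, the midpoint's barycentrics are the componentwise average.
(2/5+1/3)/2 = 11/30; similarly 11/30 and 4/15.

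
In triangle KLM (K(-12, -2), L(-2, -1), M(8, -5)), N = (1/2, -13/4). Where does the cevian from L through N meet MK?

Barycentric coordinates of N with respect to KLM: (1/4, 1/4, 1/2).
On side MK the L-coordinate is zero; dropping N's L-weight 1/4 and renormalizing the remaining 1/2 : 1/4 gives weights 2/3, 1/3 on M, K.
J = (2/3)·(8, -5) + (1/3)·(-12, -2) = (4/3, -4).

(4/3, -4)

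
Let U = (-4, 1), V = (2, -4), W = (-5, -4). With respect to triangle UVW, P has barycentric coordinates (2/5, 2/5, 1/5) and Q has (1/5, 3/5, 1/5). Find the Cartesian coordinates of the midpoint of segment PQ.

(-6/5, -5/2)

Barycentric coordinates of the midpoint are the average: (3/10, 1/2, 1/5).
Converting: (3/10)·U + (1/2)·V + (1/5)·W = (-6/5, -5/2).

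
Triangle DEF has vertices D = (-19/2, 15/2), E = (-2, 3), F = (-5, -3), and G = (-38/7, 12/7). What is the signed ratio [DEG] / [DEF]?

[DEF] = ½·((-19/2)·(3−(-3)) + (-2)·(-3−(15/2)) + (-5)·(15/2−3)) = ½·(-57 + 21 − 45/2) = -117/4.
[DEG] = ½·((-19/2)·(3−(12/7)) + (-2)·(12/7−(15/2)) + (-38/7)·(15/2−3)) = ½·(-171/14 + 81/7 − 171/7) = -351/28, so the ratio is (-351/28)/(-117/4) = 3/7.

3/7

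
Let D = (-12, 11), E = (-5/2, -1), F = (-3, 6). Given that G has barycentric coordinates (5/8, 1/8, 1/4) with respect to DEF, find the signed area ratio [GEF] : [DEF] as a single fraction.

5/8

The signed ratio [GEF]/[DEF] equals the barycentric coordinate of G at vertex D, which is 5/8.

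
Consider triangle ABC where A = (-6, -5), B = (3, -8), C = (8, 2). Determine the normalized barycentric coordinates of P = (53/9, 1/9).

Signed area of the reference triangle: [ABC] = ½·((-6)·(-8−2) + 3·(2−(-5)) + 8·(-5−(-8))) = ½·(60 + 21 + 24) = 105/2.
[PBC] = ½·((53/9)·(-8−2) + 3·(2−(1/9)) + 8·(1/9−(-8))) = ½·(-530/9 + 17/3 + 584/9) = 35/6, so the A-coordinate is (35/6)/(105/2) = 1/9.
[APC] = ½·((-6)·(1/9−2) + (53/9)·(2−(-5)) + 8·(-5−(1/9))) = ½·(34/3 + 371/9 − 368/9) = 35/6, so the B-coordinate is 1/9.
[ABP] = ½·((-6)·(-8−(1/9)) + 3·(1/9−(-5)) + (53/9)·(-5−(-8))) = ½·(146/3 + 46/3 + 53/3) = 245/6, so the C-coordinate is 7/9.

(1/9, 1/9, 7/9)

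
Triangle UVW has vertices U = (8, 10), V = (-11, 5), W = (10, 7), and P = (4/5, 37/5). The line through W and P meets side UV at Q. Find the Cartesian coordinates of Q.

(-3/2, 15/2)

Barycentric coordinates of P with respect to UVW: (2/5, 2/5, 1/5).
On side UV the W-coordinate is zero; dropping P's W-weight 1/5 and renormalizing the remaining 2/5 : 2/5 gives weights 1/2, 1/2 on U, V.
Q = (1/2)·(8, 10) + (1/2)·(-11, 5) = (-3/2, 15/2).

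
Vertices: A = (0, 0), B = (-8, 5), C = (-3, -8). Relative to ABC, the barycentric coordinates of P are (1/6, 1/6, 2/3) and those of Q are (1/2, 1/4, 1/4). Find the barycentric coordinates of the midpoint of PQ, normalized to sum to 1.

Since both coordinate triples sum to 1, the midpoint's barycentrics are the componentwise average.
(1/6+1/2)/2 = 1/3; similarly 5/24 and 11/24.

(1/3, 5/24, 11/24)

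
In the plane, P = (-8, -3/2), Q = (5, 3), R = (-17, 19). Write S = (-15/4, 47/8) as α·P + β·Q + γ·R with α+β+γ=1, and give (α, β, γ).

Signed area of the reference triangle: [PQR] = ½·((-8)·(3−19) + 5·(19−(-3/2)) + (-17)·(-3/2−3)) = ½·(128 + 205/2 + 153/2) = 307/2.
[SQR] = ½·((-15/4)·(3−19) + 5·(19−(47/8)) + (-17)·(47/8−3)) = ½·(60 + 525/8 − 391/8) = 307/8, so the P-coordinate is (307/8)/(307/2) = 1/4.
[PSR] = ½·((-8)·(47/8−19) + (-15/4)·(19−(-3/2)) + (-17)·(-3/2−(47/8))) = ½·(105 − 615/8 + 1003/8) = 307/4, so the Q-coordinate is 1/2.
[PQS] = ½·((-8)·(3−(47/8)) + 5·(47/8−(-3/2)) + (-15/4)·(-3/2−3)) = ½·(23 + 295/8 + 135/8) = 307/8, so the R-coordinate is 1/4.

(1/4, 1/2, 1/4)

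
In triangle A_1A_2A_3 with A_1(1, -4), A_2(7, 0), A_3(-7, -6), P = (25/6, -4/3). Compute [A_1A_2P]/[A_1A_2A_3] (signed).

1/6

[A_1A_2A_3] = ½·(1·(0−(-6)) + 7·(-6−(-4)) + (-7)·(-4−0)) = ½·(6 − 14 + 28) = 10.
[A_1A_2P] = ½·(1·(0−(-4/3)) + 7·(-4/3−(-4)) + (25/6)·(-4−0)) = ½·(4/3 + 56/3 − 50/3) = 5/3, so the ratio is (5/3)/10 = 1/6.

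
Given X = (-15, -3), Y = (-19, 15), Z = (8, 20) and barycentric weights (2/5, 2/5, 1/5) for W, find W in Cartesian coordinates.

(-12, 44/5)

W = (2/5)·X + (2/5)·Y + (1/5)·Z.
x-coordinate: (2/5)·(-15) + (2/5)·(-19) + (1/5)·8 = -12.
y-coordinate: (2/5)·(-3) + (2/5)·15 + (1/5)·20 = 44/5.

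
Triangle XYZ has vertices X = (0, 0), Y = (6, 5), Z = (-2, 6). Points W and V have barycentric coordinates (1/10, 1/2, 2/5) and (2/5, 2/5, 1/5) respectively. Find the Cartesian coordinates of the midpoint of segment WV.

(21/10, 81/20)

Barycentric coordinates of the midpoint are the average: (1/4, 9/20, 3/10).
Converting: (1/4)·X + (9/20)·Y + (3/10)·Z = (21/10, 81/20).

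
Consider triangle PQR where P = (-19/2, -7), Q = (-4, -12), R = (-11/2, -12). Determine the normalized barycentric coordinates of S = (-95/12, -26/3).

(2/3, 1/6, 1/6)

Signed area of the reference triangle: [PQR] = ½·((-19/2)·(-12−(-12)) + (-4)·(-12−(-7)) + (-11/2)·(-7−(-12))) = ½·(0 + 20 − 55/2) = -15/4.
[SQR] = ½·((-95/12)·(-12−(-12)) + (-4)·(-12−(-26/3)) + (-11/2)·(-26/3−(-12))) = ½·(0 + 40/3 − 55/3) = -5/2, so the P-coordinate is (-5/2)/(-15/4) = 2/3.
[PSR] = ½·((-19/2)·(-26/3−(-12)) + (-95/12)·(-12−(-7)) + (-11/2)·(-7−(-26/3))) = ½·(-95/3 + 475/12 − 55/6) = -5/8, so the Q-coordinate is 1/6.
[PQS] = ½·((-19/2)·(-12−(-26/3)) + (-4)·(-26/3−(-7)) + (-95/12)·(-7−(-12))) = ½·(95/3 + 20/3 − 475/12) = -5/8, so the R-coordinate is 1/6.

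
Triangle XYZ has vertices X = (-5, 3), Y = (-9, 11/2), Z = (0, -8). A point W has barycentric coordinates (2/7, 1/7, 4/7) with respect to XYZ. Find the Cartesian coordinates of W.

W = (2/7)·X + (1/7)·Y + (4/7)·Z.
x-coordinate: (2/7)·(-5) + (1/7)·(-9) + (4/7)·0 = -19/7.
y-coordinate: (2/7)·3 + (1/7)·(11/2) + (4/7)·(-8) = -41/14.

(-19/7, -41/14)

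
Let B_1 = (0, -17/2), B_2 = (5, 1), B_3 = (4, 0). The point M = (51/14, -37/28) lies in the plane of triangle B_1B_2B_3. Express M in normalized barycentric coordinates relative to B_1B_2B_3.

(3/14, 1/2, 2/7)

Signed area of the reference triangle: [B_1B_2B_3] = ½·(0·(1−0) + 5·(0−(-17/2)) + 4·(-17/2−1)) = ½·(0 + 85/2 − 38) = 9/4.
[MB_2B_3] = ½·((51/14)·(1−0) + 5·(0−(-37/28)) + 4·(-37/28−1)) = ½·(51/14 + 185/28 − 65/7) = 27/56, so the B_1-coordinate is (27/56)/(9/4) = 3/14.
[B_1MB_3] = ½·(0·(-37/28−0) + (51/14)·(0−(-17/2)) + 4·(-17/2−(-37/28))) = ½·(0 + 867/28 − 201/7) = 9/8, so the B_2-coordinate is 1/2.
[B_1B_2M] = ½·(0·(1−(-37/28)) + 5·(-37/28−(-17/2)) + (51/14)·(-17/2−1)) = ½·(0 + 1005/28 − 969/28) = 9/14, so the B_3-coordinate is 2/7.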